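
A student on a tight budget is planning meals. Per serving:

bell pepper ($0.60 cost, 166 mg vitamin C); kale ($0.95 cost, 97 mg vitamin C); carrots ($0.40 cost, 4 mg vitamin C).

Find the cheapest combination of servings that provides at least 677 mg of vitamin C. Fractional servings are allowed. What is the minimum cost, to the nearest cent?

$2.45

Cost per mg of vitamin C: bell pepper $0.0036, kale $0.0098, carrots $0.1000.
With no serving limits, use only bell pepper: 677 mg / 166 mg = 4.078 servings × $0.60 = $2.45.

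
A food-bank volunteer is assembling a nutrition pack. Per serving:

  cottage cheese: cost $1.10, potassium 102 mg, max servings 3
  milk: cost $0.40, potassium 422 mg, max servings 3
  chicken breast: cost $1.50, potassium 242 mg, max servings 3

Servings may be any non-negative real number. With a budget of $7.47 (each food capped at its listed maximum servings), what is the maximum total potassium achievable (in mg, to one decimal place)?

2156.1 mg

Potassium per dollar: milk 1055, chicken breast 161.3, cottage cheese 92.73.
Take 3 servings of milk: spends $1.20, +1266.0 mg potassium (running total 1266.0 mg).
Take 3 servings of chicken breast: spends $4.50, +726.0 mg potassium (running total 1992.0 mg).
Take 1.609 servings of cottage cheese: spends $1.77, +164.1 mg potassium (running total 2156.1 mg).
Greedy by best ratio exhausts the cost allowance optimally: 2156.1 mg.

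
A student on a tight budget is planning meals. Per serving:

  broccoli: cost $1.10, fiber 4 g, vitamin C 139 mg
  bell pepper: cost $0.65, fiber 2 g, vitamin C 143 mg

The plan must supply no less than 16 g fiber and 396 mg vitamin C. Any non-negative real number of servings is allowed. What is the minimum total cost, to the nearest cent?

$4.40

broccoli only: max(16/4, 396/139) = 4 servings → $4.40.
bell pepper only: max(16/2, 396/143) = 8 servings → $5.20.
broccoli + bell pepper with both targets exact would need a negative amount; discard.
So the least-cost plan costs $4.40.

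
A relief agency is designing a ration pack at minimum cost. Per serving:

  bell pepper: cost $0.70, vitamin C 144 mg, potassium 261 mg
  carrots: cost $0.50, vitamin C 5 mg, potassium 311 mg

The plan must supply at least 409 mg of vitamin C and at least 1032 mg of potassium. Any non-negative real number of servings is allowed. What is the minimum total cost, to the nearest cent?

At the optimum either one food covers both requirements or two foods hit both targets exactly; no other combination can be cheaper.
bell pepper only: max(409/144, 1032/261) = 3.954 servings → $2.77.
carrots only: max(409/5, 1032/311) = 81.8 servings → $40.90.
bell pepper + carrots with both tight: 2.807 servings and 0.9627 servings → $2.45.
Cheapest feasible corner: $2.45.

$2.45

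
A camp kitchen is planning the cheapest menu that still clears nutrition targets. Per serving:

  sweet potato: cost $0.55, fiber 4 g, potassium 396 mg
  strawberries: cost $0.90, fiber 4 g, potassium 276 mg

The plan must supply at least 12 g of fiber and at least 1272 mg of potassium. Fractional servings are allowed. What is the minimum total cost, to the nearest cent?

$1.77

A basic optimal solution has at most two foods positive. Try each food alone and each pair with both targets met exactly.
sweet potato only: max(12/4, 1272/396) = 3.212 servings → $1.77.
strawberries only: max(12/4, 1272/276) = 4.609 servings → $4.15.
sweet potato + strawberries: the both-tight solution has a negative serving — not a feasible corner.
Cheapest feasible corner: $1.77.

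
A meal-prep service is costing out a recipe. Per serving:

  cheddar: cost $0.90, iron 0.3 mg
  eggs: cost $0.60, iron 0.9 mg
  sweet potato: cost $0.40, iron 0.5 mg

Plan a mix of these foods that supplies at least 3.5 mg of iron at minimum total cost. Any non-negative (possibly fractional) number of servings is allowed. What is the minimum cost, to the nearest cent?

Cost per mg of iron: eggs $0.6667, sweet potato $0.8000, cheddar $3.0000.
With no serving limits, use only eggs: 3.5 mg / 0.9 mg = 3.889 servings × $0.60 = $2.33.

$2.33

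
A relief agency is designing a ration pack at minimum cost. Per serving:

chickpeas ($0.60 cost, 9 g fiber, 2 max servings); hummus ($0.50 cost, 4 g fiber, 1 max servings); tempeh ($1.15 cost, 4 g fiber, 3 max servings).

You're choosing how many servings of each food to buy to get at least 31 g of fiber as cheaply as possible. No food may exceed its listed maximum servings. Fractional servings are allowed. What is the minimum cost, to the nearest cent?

$4.29

Cost per g of fiber: chickpeas $0.0667, hummus $0.1250, tempeh $0.2875.
Take 2 servings of chickpeas: +18.0 g fiber for $1.20 (total $1.20, still need 13.0 g).
Take 1 serving of hummus: +4.0 g fiber for $0.50 (total $1.70, still need 9.0 g).
Take 2.25 servings of tempeh: +9.0 g fiber for $2.59 (total $4.29, still need 0.0 g).
Greedy by cheapest-per-g is optimal for a single linear constraint, so the minimum cost is $4.29.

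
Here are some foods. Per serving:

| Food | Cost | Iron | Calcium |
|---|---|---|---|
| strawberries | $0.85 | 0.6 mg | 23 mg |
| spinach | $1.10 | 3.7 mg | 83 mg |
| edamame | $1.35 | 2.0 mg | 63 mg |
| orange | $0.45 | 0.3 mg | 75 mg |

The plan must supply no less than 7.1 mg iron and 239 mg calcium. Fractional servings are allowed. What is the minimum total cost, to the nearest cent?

strawberries only: max(7.1/0.6, 239/23) = 11.83 servings → $10.06.
spinach only: max(7.1/3.7, 239/83) = 2.88 servings → $3.17.
edamame only: max(7.1/2.0, 239/63) = 3.794 servings → $5.12.
orange only: max(7.1/0.3, 239/75) = 23.67 servings → $10.65.
strawberries + spinach with both tight: 8.357 servings and 0.5637 servings → $7.72.
strawberries + edamame with both tight: 3.744 servings and 2.427 servings → $6.46.
strawberries + orange: the both-tight solution has a negative serving — not a feasible corner.
spinach + edamame: intersection lies outside the first quadrant.
spinach + orange with both tight: 1.824 servings and 1.168 servings → $2.53.
edamame + orange with both tight: 3.515 servings and 0.2342 servings → $4.85.
The minimum over all feasible corners is $2.53.

$2.53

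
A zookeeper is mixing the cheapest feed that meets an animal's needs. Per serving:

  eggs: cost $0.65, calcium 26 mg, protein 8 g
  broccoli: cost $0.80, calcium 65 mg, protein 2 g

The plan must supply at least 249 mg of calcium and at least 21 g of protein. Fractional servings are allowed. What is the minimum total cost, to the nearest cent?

$3.68

Minimising a linear cost over {calcium ≥ 249, protein ≥ 21, servings ≥ 0} — the optimum is at a vertex, using one or two foods.
eggs only: max(249/26, 21/8) = 9.577 servings → $6.22.
broccoli only: max(249/65, 21/2) = 10.5 servings → $8.40.
eggs + broccoli with both tight: 1.853 servings and 3.09 servings → $3.68.
So the least-cost plan costs $3.68.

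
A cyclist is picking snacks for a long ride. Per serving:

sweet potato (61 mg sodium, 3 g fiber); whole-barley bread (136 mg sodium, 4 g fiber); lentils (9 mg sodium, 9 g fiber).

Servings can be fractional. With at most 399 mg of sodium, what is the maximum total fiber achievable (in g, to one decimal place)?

Fiber per mg sodium: lentils 1, sweet potato 0.04918, whole-barley bread 0.02941.
With no serving limits, spend the whole sodium allowance on lentils: 399 mg / 9 mg × 9 g = 399.0 g.

399.0 g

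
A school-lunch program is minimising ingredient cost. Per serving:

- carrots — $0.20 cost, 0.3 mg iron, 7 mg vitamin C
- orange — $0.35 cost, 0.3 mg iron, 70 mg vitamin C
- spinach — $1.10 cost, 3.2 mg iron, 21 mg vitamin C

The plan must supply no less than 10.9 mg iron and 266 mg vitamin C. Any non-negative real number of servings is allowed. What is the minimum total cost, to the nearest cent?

An LP optimum is at a vertex; with two nutrient constraints at most two foods are used. Check each candidate.
carrots only: max(10.9/0.3, 266/7) = 38 servings → $7.60.
orange only: max(10.9/0.3, 266/70) = 36.33 servings → $12.72.
spinach only: max(10.9/3.2, 266/21) = 12.67 servings → $13.93.
carrots + orange with both tight: 36.15 servings and 0.1852 servings → $7.29.
carrots + spinach: intersection lies outside the first quadrant.
orange + spinach with both tight: 2.859 servings and 3.138 servings → $4.45.
The minimum over all feasible corners is $4.45.

$4.45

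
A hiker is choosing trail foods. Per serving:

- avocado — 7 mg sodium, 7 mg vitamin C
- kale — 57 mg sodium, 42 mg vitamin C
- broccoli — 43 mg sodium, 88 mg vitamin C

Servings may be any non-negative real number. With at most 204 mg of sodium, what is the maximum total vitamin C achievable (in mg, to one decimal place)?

Vitamin C per mg sodium: broccoli 2.047, avocado 1, kale 0.7368.
With no serving limits, spend the whole sodium allowance on broccoli: 204 mg / 43 mg × 88 mg = 417.5 mg.

417.5 mg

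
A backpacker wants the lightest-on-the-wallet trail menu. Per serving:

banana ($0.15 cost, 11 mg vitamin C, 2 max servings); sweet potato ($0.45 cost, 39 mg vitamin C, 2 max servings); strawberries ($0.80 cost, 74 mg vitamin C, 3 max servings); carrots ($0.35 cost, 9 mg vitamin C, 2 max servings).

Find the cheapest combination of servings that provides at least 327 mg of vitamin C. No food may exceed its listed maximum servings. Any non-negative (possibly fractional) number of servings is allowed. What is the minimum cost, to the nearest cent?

$3.79

Cost per mg of vitamin C: strawberries $0.0108, sweet potato $0.0115, banana $0.0136, carrots $0.0389.
Take 3 servings of strawberries: +222.0 mg vitamin C for $2.40 (total $2.40, still need 105.0 mg).
Take 2 servings of sweet potato: +78.0 mg vitamin C for $0.90 (total $3.30, still need 27.0 mg).
Take 2 servings of banana: +22.0 mg vitamin C for $0.30 (total $3.60, still need 5.0 mg).
Take 0.5556 servings of carrots: +5.0 mg vitamin C for $0.19 (total $3.79, still need 0.0 mg).
Greedy by cheapest-per-mg is optimal for a single linear constraint, so the minimum cost is $3.79.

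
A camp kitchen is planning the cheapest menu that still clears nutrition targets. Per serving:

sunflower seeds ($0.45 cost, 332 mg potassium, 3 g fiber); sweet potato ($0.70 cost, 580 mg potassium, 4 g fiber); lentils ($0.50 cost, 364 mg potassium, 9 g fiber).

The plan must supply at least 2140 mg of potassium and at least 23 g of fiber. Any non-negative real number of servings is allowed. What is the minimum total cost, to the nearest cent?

$2.66

Compare the cost at each extreme point of the feasible region.
sunflower seeds only: max(2140/332, 23/3) = 7.667 servings → $3.45.
sweet potato only: max(2140/580, 23/4) = 5.75 servings → $4.03.
lentils only: max(2140/364, 23/9) = 5.879 servings → $2.94.
sunflower seeds + sweet potato with both targets exact would need a negative amount; discard.
sunflower seeds + lentils with both tight: 5.743 servings and 0.6414 servings → $2.90.
sweet potato + lentils with both tight: 2.893 servings and 1.27 servings → $2.66.
The minimum over all feasible corners is $2.66.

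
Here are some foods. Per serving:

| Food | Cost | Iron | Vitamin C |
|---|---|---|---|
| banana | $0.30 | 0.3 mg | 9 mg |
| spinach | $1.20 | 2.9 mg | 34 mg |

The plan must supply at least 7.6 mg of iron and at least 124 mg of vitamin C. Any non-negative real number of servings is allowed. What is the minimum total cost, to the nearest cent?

$4.26

banana only: max(7.6/0.3, 124/9) = 25.33 servings → $7.60.
spinach only: max(7.6/2.9, 124/34) = 3.647 servings → $4.38.
banana + spinach with both tight: 6.365 servings and 1.962 servings → $4.26.
So the least-cost plan costs $4.26.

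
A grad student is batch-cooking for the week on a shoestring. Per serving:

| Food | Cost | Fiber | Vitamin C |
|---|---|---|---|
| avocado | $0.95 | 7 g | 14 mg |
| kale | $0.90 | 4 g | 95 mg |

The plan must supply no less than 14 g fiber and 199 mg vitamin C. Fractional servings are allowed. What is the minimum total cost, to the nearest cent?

Two binding constraints pin down two serving amounts, so the optimal mix uses at most two foods. The candidates are each food alone (scaled to the tighter of fiber/vitamin C) and each pair with both constraints tight.
avocado only: max(14/7, 199/14) = 14.21 servings → $13.50.
kale only: max(14/4, 199/95) = 3.5 servings → $3.15.
avocado + kale with both tight: 0.8768 servings and 1.966 servings → $2.60.
The minimum over all feasible corners is $2.60.

$2.60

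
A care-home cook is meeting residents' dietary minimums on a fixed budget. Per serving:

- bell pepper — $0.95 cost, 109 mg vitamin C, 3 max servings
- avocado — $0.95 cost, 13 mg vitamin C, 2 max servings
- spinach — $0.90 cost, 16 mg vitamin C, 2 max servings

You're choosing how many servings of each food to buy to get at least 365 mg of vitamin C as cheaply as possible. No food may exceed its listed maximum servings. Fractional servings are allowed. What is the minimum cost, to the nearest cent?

Cost per mg of vitamin C: bell pepper $0.0087, spinach $0.0563, avocado $0.0731.
Take 3 servings of bell pepper: +327.0 mg vitamin C for $2.85 (total $2.85, still need 38.0 mg).
Take 2 servings of spinach: +32.0 mg vitamin C for $1.80 (total $4.65, still need 6.0 mg).
Take 0.4615 servings of avocado: +6.0 mg vitamin C for $0.44 (total $5.09, still need 0.0 mg).
Filling from the cheapest source first is optimal under one linear minimum: $5.09.

$5.09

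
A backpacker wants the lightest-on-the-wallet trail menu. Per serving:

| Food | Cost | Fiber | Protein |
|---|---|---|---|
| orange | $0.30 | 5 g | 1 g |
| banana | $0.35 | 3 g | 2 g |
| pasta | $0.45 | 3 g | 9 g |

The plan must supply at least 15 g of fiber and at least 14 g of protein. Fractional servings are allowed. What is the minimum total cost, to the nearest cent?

$1.25

The cheapest plan sits at a corner of the feasible region — with two constraints it uses at most two foods.
orange only: max(15/5, 14/1) = 14 servings → $4.20.
banana only: max(15/3, 14/2) = 7 servings → $2.45.
pasta only: max(15/3, 14/9) = 5 servings → $2.25.
orange + banana with both targets exact would need a negative amount; discard.
orange + pasta with both tight: 2.214 servings and 1.31 servings → $1.25.
banana + pasta with both tight: 4.429 servings and 0.5714 servings → $1.81.
The minimum over all feasible corners is $1.25.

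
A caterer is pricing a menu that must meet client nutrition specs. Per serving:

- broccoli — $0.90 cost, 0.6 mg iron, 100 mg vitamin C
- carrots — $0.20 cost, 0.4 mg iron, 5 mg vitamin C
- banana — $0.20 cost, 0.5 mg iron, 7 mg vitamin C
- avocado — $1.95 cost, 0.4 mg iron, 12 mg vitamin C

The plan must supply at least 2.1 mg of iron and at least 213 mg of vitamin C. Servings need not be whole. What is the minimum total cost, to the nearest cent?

Two binding constraints pin down two serving amounts, so the optimal mix uses at most two foods. The candidates are each food alone (scaled to the tighter of iron/vitamin C) and each pair with both constraints tight.
broccoli only: max(2.1/0.6, 213/100) = 3.5 servings → $3.15.
carrots only: max(2.1/0.4, 213/5) = 42.6 servings → $8.52.
banana only: max(2.1/0.5, 213/7) = 30.43 servings → $6.09.
avocado only: max(2.1/0.4, 213/12) = 17.75 servings → $34.61.
broccoli + carrots with both tight: 2.019 servings and 2.222 servings → $2.26.
broccoli + banana with both tight: 2.004 servings and 1.795 servings → $2.16.
broccoli + avocado with both tight: 1.829 servings and 2.506 servings → $6.53.
carrots + banana with both targets exact would need a negative amount; discard.
carrots + avocado: the both-tight solution has a negative serving — not a feasible corner.
banana + avocado with both targets exact would need a negative amount; discard.
So the least-cost plan costs $2.16.

$2.16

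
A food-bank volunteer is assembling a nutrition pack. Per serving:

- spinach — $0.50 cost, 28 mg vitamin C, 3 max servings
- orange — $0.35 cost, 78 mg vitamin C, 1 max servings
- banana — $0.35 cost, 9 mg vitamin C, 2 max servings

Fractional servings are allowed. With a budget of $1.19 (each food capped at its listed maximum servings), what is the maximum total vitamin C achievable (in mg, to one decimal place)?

125.0 mg

Vitamin C per dollar: orange 222.9, spinach 56, banana 25.71.
Take 1 serving of orange: spends $0.35, +78.0 mg vitamin C (running total 78.0 mg).
Take 1.68 servings of spinach: spends $0.84, +47.0 mg vitamin C (running total 125.0 mg).
Greedy by best ratio exhausts the cost allowance optimally: 125.0 mg.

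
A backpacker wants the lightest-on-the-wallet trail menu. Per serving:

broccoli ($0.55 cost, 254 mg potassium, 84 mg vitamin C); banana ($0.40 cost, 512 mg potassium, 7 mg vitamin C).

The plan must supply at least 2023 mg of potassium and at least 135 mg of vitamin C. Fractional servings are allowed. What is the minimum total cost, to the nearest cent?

$2.05

With two linear requirements the optimum uses one or two foods; enumerate the corners.
broccoli only: max(2023/254, 135/84) = 7.965 servings → $4.38.
banana only: max(2023/512, 135/7) = 19.29 servings → $7.71.
broccoli + banana with both tight: 1.333 servings and 3.29 servings → $2.05.
Cheapest feasible corner: $2.05.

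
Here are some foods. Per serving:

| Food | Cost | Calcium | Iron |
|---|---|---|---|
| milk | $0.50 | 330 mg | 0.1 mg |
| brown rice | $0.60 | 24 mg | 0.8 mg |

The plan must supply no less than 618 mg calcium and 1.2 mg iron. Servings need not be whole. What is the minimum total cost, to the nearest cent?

$1.66

Check every corner: each single food scaled to meet both minima, and each pair solved so both constraints bind.
milk only: max(618/330, 1.2/0.1) = 12 servings → $6.00.
brown rice only: max(618/24, 1.2/0.8) = 25.75 servings → $15.45.
milk + brown rice with both tight: 1.78 servings and 1.278 servings → $1.66.
Cheapest feasible corner: $1.66.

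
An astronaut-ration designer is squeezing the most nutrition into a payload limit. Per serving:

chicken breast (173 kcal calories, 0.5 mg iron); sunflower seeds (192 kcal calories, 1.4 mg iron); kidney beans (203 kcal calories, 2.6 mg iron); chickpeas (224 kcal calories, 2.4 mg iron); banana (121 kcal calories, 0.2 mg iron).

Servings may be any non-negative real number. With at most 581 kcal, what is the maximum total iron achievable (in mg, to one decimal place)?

Iron per kcal: kidney beans 0.01281, chickpeas 0.01071, sunflower seeds 0.007292, chicken breast 0.00289, banana 0.001653.
With no serving limits, spend the whole calories allowance on kidney beans: 581 kcal / 203 kcal × 2.6 mg = 7.4 mg.

7.4 mg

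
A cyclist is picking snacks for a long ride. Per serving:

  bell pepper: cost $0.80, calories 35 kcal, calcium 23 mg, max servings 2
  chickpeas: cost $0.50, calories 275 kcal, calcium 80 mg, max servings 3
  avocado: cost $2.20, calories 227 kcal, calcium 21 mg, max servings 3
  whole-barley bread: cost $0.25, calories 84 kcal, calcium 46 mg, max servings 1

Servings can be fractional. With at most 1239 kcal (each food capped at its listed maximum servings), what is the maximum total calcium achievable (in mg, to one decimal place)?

Calcium per kcal: bell pepper 0.6571, whole-barley bread 0.5476, chickpeas 0.2909, avocado 0.09251.
Take 2 servings of bell pepper: uses 70 kcal, +46.0 mg calcium (running total 46.0 mg).
Take 1 serving of whole-barley bread: uses 84 kcal, +46.0 mg calcium (running total 92.0 mg).
Take 3 servings of chickpeas: uses 825 kcal, +240.0 mg calcium (running total 332.0 mg).
Take 1.145 servings of avocado: uses 260 kcal, +24.1 mg calcium (running total 356.1 mg).
Greedy by best ratio exhausts the calories allowance optimally: 356.1 mg.

356.1 mg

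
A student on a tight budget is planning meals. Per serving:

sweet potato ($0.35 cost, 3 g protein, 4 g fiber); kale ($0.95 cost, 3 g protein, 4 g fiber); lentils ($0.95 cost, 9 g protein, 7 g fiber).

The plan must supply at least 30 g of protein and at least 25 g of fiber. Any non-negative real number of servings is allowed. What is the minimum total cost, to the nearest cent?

Check every corner: each single food scaled to meet both minima, and each pair solved so both constraints bind.
sweet potato only: max(30/3, 25/4) = 10 servings → $3.50.
kale only: max(30/3, 25/4) = 10 servings → $9.50.
lentils only: max(30/9, 25/7) = 3.571 servings → $3.39.
sweet potato + kale (both tight): parallel constraints — no distinct corner.
sweet potato + lentils with both tight: 1 serving and 3 servings → $3.20.
kale + lentils with both tight: 1 serving and 3 servings → $3.80.
The minimum over all feasible corners is $3.20.

$3.20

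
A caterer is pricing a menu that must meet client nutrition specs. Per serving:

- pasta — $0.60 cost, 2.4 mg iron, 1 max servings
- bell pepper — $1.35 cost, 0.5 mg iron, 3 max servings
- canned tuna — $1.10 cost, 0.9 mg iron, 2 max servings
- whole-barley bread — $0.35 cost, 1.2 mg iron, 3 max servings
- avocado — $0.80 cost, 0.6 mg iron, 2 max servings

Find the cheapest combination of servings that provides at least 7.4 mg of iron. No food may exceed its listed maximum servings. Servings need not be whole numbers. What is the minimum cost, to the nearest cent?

Cost per mg of iron: pasta $0.2500, whole-barley bread $0.2917, canned tuna $1.2222, avocado $1.3333, bell pepper $2.7000.
Take 1 serving of pasta: +2.4 mg iron for $0.60 (total $0.60, still need 5.0 mg).
Take 3 servings of whole-barley bread: +3.6 mg iron for $1.05 (total $1.65, still need 1.4 mg).
Take 1.556 servings of canned tuna: +1.4 mg iron for $1.71 (total $3.36, still need 0.0 mg).
Greedy by cheapest-per-mg is optimal for a single linear constraint, so the minimum cost is $3.36.

$3.36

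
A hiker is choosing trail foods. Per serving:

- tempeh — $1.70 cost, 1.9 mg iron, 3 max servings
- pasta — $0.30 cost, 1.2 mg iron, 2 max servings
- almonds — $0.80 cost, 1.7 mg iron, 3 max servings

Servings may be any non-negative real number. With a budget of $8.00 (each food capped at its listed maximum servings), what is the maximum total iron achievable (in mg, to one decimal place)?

Iron per dollar: pasta 4, almonds 2.125, tempeh 1.118.
Take 2 servings of pasta: spends $0.60, +2.4 mg iron (running total 2.4 mg).
Take 3 servings of almonds: spends $2.40, +5.1 mg iron (running total 7.5 mg).
Take 2.941 servings of tempeh: spends $5.00, +5.6 mg iron (running total 13.1 mg).
Greedy by best ratio exhausts the cost allowance optimally: 13.1 mg.

13.1 mg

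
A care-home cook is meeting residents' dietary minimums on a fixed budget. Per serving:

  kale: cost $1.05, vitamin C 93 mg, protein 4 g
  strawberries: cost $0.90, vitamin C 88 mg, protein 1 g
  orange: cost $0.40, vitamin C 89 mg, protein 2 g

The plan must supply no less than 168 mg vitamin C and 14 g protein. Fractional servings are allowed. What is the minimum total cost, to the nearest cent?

$2.80

The cheapest plan sits at a corner of the feasible region — with two constraints it uses at most two foods.
kale only: max(168/93, 14/4) = 3.5 servings → $3.67.
strawberries only: max(168/88, 14/1) = 14 servings → $12.60.
orange only: max(168/89, 14/2) = 7 servings → $2.80.
kale + strawberries with both targets exact would need a negative amount; discard.
kale + orange: intersection lies outside the first quadrant.
strawberries + orange: the both-tight solution has a negative serving — not a feasible corner.
So the least-cost plan costs $2.80.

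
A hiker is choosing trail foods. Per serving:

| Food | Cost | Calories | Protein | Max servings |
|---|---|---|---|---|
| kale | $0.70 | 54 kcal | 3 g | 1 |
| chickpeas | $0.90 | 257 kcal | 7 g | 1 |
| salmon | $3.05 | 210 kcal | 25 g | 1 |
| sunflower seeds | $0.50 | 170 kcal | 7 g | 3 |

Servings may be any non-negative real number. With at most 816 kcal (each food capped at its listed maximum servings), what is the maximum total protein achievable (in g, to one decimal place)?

Protein per kcal: salmon 0.119, kale 0.05556, sunflower seeds 0.04118, chickpeas 0.02724.
Take 1 serving of salmon: uses 210 kcal, +25.0 g protein (running total 25.0 g).
Take 1 serving of kale: uses 54 kcal, +3.0 g protein (running total 28.0 g).
Take 3 servings of sunflower seeds: uses 510 kcal, +21.0 g protein (running total 49.0 g).
Take 0.1634 servings of chickpeas: uses 42 kcal, +1.1 g protein (running total 50.1 g).
Filling greedily by protein-per-kcal is optimal for one linear limit, giving 50.1 g.

50.1 g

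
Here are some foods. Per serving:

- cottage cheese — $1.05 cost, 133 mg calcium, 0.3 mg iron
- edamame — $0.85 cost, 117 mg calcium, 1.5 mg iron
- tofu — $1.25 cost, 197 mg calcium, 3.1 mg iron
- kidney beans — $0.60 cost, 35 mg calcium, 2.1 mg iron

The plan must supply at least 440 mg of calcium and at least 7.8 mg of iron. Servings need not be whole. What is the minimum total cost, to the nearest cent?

This is a tiny linear program; its minimum lies at a vertex of the feasible set. List the vertices and price them.
cottage cheese only: max(440/133, 7.8/0.3) = 26 servings → $27.30.
edamame only: max(440/117, 7.8/1.5) = 5.2 servings → $4.42.
tofu only: max(440/197, 7.8/3.1) = 2.516 servings → $3.15.
kidney beans only: max(440/35, 7.8/2.1) = 12.57 servings → $7.54.
cottage cheese + edamame with both targets exact would need a negative amount; discard.
cottage cheese + tofu with both targets exact would need a negative amount; discard.
cottage cheese + kidney beans with both tight: 2.422 servings and 3.368 servings → $4.56.
edamame + tofu with both targets exact would need a negative amount; discard.
edamame + kidney beans with both tight: 3.37 servings and 1.307 servings → $3.65.
tofu + kidney beans with both tight: 2.133 servings and 0.5655 servings → $3.01.
Cheapest feasible corner: $3.01.

$3.01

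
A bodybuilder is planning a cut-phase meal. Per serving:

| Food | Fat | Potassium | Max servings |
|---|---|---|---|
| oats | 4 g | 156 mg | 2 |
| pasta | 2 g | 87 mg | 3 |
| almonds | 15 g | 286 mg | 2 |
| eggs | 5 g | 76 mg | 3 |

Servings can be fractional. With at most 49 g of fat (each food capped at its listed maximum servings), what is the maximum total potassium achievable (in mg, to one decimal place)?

1221.0 mg

Potassium per g fat: pasta 43.5, oats 39, almonds 19.07, eggs 15.2.
Take 3 servings of pasta: uses 6 g fat, +261.0 mg potassium (running total 261.0 mg).
Take 2 servings of oats: uses 8 g fat, +312.0 mg potassium (running total 573.0 mg).
Take 2 servings of almonds: uses 30 g fat, +572.0 mg potassium (running total 1145.0 mg).
Take 1 serving of eggs: uses 5 g fat, +76.0 mg potassium (running total 1221.0 mg).
Filling greedily by potassium-per-g fat is optimal for one linear limit, giving 1221.0 mg.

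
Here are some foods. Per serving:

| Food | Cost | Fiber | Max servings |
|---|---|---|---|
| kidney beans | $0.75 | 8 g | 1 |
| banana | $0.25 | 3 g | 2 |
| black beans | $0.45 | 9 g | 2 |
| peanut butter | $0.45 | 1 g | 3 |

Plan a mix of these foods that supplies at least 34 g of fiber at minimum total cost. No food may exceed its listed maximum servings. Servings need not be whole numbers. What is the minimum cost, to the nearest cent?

$3.05

Cost per g of fiber: black beans $0.0500, banana $0.0833, kidney beans $0.0938, peanut butter $0.4500.
Take 2 servings of black beans: +18.0 g fiber for $0.90 (total $0.90, still need 16.0 g).
Take 2 servings of banana: +6.0 g fiber for $0.50 (total $1.40, still need 10.0 g).
Take 1 serving of kidney beans: +8.0 g fiber for $0.75 (total $2.15, still need 2.0 g).
Take 2 servings of peanut butter: +2.0 g fiber for $0.90 (total $3.05, still need 0.0 g).
Filling from the cheapest source first is optimal under one linear minimum: $3.05.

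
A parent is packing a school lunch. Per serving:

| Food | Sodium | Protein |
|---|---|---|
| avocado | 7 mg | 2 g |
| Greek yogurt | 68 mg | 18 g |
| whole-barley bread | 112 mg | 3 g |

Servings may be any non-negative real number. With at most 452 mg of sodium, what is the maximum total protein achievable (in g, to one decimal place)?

129.1 g

Protein per mg sodium: avocado 0.2857, Greek yogurt 0.2647, whole-barley bread 0.02679.
With no serving limits, spend the whole sodium allowance on avocado: 452 mg / 7 mg × 2 g = 129.1 g.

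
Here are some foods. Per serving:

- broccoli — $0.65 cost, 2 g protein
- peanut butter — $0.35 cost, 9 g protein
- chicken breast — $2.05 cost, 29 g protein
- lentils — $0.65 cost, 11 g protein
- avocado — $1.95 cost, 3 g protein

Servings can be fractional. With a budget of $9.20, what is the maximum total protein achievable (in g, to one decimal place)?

Protein per dollar: peanut butter 25.71, lentils 16.92, chicken breast 14.15, broccoli 3.077, avocado 1.538.
With no serving limits, spend the whole cost allowance on peanut butter: $9.20 / $0.35 × 9 g = 236.6 g.

236.6 g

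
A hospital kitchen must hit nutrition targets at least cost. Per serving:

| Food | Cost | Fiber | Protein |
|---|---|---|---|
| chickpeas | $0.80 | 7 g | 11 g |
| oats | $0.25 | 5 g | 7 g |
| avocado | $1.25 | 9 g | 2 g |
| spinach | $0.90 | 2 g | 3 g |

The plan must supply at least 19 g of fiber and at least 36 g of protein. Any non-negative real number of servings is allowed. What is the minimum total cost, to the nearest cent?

With two linear requirements the optimum uses one or two foods; enumerate the corners.
chickpeas only: max(19/7, 36/11) = 3.273 servings → $2.62.
oats only: max(19/5, 36/7) = 5.143 servings → $1.29.
avocado only: max(19/9, 36/2) = 18 servings → $22.50.
spinach only: max(19/2, 36/3) = 12 servings → $10.80.
chickpeas + oats: intersection lies outside the first quadrant.
chickpeas + avocado: intersection lies outside the first quadrant.
chickpeas + spinach: intersection lies outside the first quadrant.
oats + avocado with both targets exact would need a negative amount; discard.
oats + spinach with both targets exact would need a negative amount; discard.
avocado + spinach: the both-tight solution has a negative serving — not a feasible corner.
Cheapest feasible corner: $1.29.

$1.29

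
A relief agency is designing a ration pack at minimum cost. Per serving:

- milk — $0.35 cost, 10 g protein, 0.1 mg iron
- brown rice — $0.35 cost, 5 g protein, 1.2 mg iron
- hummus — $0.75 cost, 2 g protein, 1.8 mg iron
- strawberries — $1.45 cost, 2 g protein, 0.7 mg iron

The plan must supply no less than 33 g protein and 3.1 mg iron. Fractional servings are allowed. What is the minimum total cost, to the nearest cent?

The cheapest plan sits at a corner of the feasible region — with two constraints it uses at most two foods.
milk only: max(33/10, 3.1/0.1) = 31 servings → $10.85.
brown rice only: max(33/5, 3.1/1.2) = 6.6 servings → $2.31.
hummus only: max(33/2, 3.1/1.8) = 16.5 servings → $12.38.
strawberries only: max(33/2, 3.1/0.7) = 16.5 servings → $23.93.
milk + brown rice with both tight: 2.096 servings and 2.409 servings → $1.58.
milk + hummus with both tight: 2.989 servings and 1.556 servings → $2.21.
milk + strawberries with both tight: 2.485 servings and 4.074 servings → $6.78.
brown rice + hummus: intersection lies outside the first quadrant.
brown rice + strawberries: the both-tight solution has a negative serving — not a feasible corner.
hummus + strawberries: intersection lies outside the first quadrant.
The minimum over all feasible corners is $1.58.

$1.58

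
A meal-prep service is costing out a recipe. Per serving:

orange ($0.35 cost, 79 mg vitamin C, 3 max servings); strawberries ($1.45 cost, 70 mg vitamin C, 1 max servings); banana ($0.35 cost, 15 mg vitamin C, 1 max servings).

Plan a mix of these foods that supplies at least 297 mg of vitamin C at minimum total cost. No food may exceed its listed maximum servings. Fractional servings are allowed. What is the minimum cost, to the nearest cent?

$2.29

Cost per mg of vitamin C: orange $0.0044, strawberries $0.0207, banana $0.0233.
Take 3 servings of orange: +237.0 mg vitamin C for $1.05 (total $1.05, still need 60.0 mg).
Take 0.8571 servings of strawberries: +60.0 mg vitamin C for $1.24 (total $2.29, still need 0.0 mg).
Filling from the cheapest source first is optimal under one linear minimum: $2.29.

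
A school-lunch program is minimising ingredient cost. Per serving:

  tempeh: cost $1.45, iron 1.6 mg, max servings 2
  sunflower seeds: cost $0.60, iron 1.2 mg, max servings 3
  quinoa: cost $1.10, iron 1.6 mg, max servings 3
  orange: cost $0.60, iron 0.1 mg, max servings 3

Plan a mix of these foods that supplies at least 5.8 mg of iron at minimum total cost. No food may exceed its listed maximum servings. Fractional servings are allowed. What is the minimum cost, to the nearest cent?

Cost per mg of iron: sunflower seeds $0.5000, quinoa $0.6875, tempeh $0.9062, orange $6.0000.
Take 3 servings of sunflower seeds: +3.6 mg iron for $1.80 (total $1.80, still need 2.2 mg).
Take 1.375 servings of quinoa: +2.2 mg iron for $1.51 (total $3.31, still need 0.0 mg).
Filling from the cheapest source first is optimal under one linear minimum: $3.31.

$3.31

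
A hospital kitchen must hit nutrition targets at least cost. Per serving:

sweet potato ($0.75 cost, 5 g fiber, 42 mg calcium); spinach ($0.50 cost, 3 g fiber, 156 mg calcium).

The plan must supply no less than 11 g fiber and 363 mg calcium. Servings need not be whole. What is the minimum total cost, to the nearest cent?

For a min-cost LP with two ≥-constraints, a basic feasible solution has at most two positive variables.
sweet potato only: max(11/5, 363/42) = 8.643 servings → $6.48.
spinach only: max(11/3, 363/156) = 3.667 servings → $1.83.
sweet potato + spinach with both tight: 0.9587 servings and 2.069 servings → $1.75.
Cheapest feasible corner: $1.75.

$1.75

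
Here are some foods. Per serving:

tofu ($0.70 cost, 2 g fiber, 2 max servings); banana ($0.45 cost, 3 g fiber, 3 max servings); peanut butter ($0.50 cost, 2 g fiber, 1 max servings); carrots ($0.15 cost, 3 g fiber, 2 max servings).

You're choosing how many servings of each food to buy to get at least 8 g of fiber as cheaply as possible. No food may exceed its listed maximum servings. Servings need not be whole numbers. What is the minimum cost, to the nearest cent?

Cost per g of fiber: carrots $0.0500, banana $0.1500, peanut butter $0.2500, tofu $0.3500.
Take 2 servings of carrots: +6.0 g fiber for $0.30 (total $0.30, still need 2.0 g).
Take 0.6667 servings of banana: +2.0 g fiber for $0.30 (total $0.60, still need 0.0 g).
Filling from the cheapest source first is optimal under one linear minimum: $0.60.

$0.60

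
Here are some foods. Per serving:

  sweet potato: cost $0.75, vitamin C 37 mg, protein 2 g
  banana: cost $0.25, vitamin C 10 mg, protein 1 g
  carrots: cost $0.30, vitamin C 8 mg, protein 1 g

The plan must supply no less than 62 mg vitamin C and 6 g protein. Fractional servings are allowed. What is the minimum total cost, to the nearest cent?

With two linear requirements the optimum uses one or two foods; enumerate the corners.
sweet potato only: max(62/37, 6/2) = 3 servings → $2.25.
banana only: max(62/10, 6/1) = 6.2 servings → $1.55.
carrots only: max(62/8, 6/1) = 7.75 servings → $2.33.
sweet potato + banana with both tight: 0.1176 servings and 5.765 servings → $1.53.
sweet potato + carrots with both tight: 0.6667 servings and 4.667 servings → $1.90.
banana + carrots with both targets exact would need a negative amount; discard.
The minimum over all feasible corners is $1.53.

$1.53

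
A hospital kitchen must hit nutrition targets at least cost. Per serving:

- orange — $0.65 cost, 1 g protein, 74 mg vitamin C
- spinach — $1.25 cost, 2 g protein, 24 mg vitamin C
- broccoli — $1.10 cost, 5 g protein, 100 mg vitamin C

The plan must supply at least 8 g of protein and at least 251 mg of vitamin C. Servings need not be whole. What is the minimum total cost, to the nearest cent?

The cheapest plan sits at a corner of the feasible region — with two constraints it uses at most two foods.
orange only: max(8/1, 251/74) = 8 servings → $5.20.
spinach only: max(8/2, 251/24) = 10.46 servings → $13.07.
broccoli only: max(8/5, 251/100) = 2.51 servings → $2.76.
orange + spinach with both tight: 2.5 servings and 2.75 servings → $5.06.
orange + broccoli with both tight: 1.685 servings and 1.263 servings → $2.48.
spinach + broccoli: the both-tight solution has a negative serving — not a feasible corner.
The minimum over all feasible corners is $2.48.

$2.48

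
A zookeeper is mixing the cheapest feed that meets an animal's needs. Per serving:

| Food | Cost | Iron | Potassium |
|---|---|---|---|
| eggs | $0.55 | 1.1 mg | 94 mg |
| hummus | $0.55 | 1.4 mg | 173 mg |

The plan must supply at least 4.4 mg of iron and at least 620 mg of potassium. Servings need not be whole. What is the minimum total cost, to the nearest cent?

Check every corner: each single food scaled to meet both minima, and each pair solved so both constraints bind.
eggs only: max(4.4/1.1, 620/94) = 6.596 servings → $3.63.
hummus only: max(4.4/1.4, 620/173) = 3.584 servings → $1.97.
eggs + hummus: intersection lies outside the first quadrant.
The minimum over all feasible corners is $1.97.

$1.97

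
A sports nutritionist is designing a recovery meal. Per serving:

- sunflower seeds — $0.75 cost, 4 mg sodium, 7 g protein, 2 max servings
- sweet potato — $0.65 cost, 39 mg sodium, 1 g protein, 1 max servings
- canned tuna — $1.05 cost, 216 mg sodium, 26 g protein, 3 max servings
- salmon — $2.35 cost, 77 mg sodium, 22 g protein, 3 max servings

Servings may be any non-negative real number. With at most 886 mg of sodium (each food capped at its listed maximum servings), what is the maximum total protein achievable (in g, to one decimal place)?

Protein per mg sodium: sunflower seeds 1.75, salmon 0.2857, canned tuna 0.1204, sweet potato 0.02564.
Take 2 servings of sunflower seeds: uses 8 mg sodium, +14.0 g protein (running total 14.0 g).
Take 3 servings of salmon: uses 231 mg sodium, +66.0 g protein (running total 80.0 g).
Take 2.995 servings of canned tuna: uses 647 mg sodium, +77.9 g protein (running total 157.9 g).
Filling greedily by protein-per-mg sodium is optimal for one linear limit, giving 157.9 g.

157.9 g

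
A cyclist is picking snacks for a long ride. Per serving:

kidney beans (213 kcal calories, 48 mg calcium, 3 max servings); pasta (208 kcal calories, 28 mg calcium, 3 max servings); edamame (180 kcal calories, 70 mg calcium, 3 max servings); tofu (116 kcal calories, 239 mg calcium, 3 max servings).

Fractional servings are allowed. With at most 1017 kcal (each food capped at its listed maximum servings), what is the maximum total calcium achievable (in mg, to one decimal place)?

Calcium per kcal: tofu 2.06, edamame 0.3889, kidney beans 0.2254, pasta 0.1346.
Take 3 servings of tofu: uses 348 kcal, +717.0 mg calcium (running total 717.0 mg).
Take 3 servings of edamame: uses 540 kcal, +210.0 mg calcium (running total 927.0 mg).
Take 0.6056 servings of kidney beans: uses 129 kcal, +29.1 mg calcium (running total 956.1 mg).
Filling greedily by calcium-per-kcal is optimal for one linear limit, giving 956.1 mg.

956.1 mg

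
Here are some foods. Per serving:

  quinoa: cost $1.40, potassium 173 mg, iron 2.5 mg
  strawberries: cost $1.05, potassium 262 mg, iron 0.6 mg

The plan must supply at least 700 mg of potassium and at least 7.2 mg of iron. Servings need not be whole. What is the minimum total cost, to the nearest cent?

$4.69

Minimising a linear cost over {potassium ≥ 700, iron ≥ 7.2, servings ≥ 0} — the optimum is at a vertex, using one or two foods.
quinoa only: max(700/173, 7.2/2.5) = 4.046 servings → $5.66.
strawberries only: max(700/262, 7.2/0.6) = 12 servings → $12.60.
quinoa + strawberries with both tight: 2.66 servings and 0.9151 servings → $4.69.
Cheapest feasible corner: $4.69.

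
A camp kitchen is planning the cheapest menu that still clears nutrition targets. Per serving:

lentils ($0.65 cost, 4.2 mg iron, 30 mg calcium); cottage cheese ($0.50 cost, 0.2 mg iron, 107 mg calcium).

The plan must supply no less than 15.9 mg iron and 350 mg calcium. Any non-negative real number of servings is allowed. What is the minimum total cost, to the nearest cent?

An LP optimum is at a vertex; with two nutrient constraints at most two foods are used. Check each candidate.
lentils only: max(15.9/4.2, 350/30) = 11.67 servings → $7.58.
cottage cheese only: max(15.9/0.2, 350/107) = 79.5 servings → $39.75.
lentils + cottage cheese with both tight: 3.679 servings and 2.24 servings → $3.51.
So the least-cost plan costs $3.51.

$3.51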